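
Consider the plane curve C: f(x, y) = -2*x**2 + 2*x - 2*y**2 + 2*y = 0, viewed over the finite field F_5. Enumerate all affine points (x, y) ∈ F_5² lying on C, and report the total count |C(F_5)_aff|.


Affine F_5-points: {(0, 0), (0, 1), (1, 0), (1, 1)}; count = 4.

For each of the 25 pairs (x, y) ∈ F_5², evaluate f(x, y) mod 5. Record the zeros.
  x = 0: [0↦0, 1↦0, 2↦1, 3↦3, 4↦1]  zeros at y ∈ {0, 1}
  x = 1: [0↦0, 1↦0, 2↦1, 3↦3, 4↦1]  zeros at y ∈ {0, 1}
  x = 2: [0↦1, 1↦1, 2↦2, 3↦4, 4↦2]  zeros at y ∈ ∅
  x = 3: [0↦3, 1↦3, 2↦4, 3↦1, 4↦4]  zeros at y ∈ ∅
  x = 4: [0↦1, 1↦1, 2↦2, 3↦4, 4↦2]  zeros at y ∈ ∅
Collecting zeros: affine points = {(0, 0), (0, 1), (1, 0), (1, 1)}.
Total count |C(F_5)_aff| = 4.


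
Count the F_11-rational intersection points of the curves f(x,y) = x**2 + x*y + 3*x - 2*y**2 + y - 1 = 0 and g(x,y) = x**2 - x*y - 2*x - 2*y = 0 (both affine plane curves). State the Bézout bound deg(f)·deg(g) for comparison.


Common zeros: ∅; count = 0; Bézout bound = 4.

deg(f) = 2, deg(g) = 2, so Bézout bound = 4.
Scan x ∈ F_11. For each x, list the y ∈ F_11 with f(x, y) ≡ 0 and those with g(x, y) ≡ 0 (mod 11); the common zeros in that column are the intersection.
  x = 0: f ≡ 0 at y ∈ {8, 9}; g ≡ 0 at y ∈ {0}; common: ∅.
  x = 1: f ≡ 0 at y ∈ ∅; g ≡ 0 at y ∈ {7}; common: ∅.
  x = 2: f ≡ 0 at y ∈ {3, 4}; g ≡ 0 at y ∈ {0}; common: ∅.
  x = 3: f ≡ 0 at y ∈ {3, 10}; g ≡ 0 at y ∈ {5}; common: ∅.
  x = 4: f ≡ 0 at y ∈ ∅; g ≡ 0 at y ∈ {5}; common: ∅.
  x = 5: f ≡ 0 at y ∈ ∅; g ≡ 0 at y ∈ {10}; common: ∅.
  x = 6: f ≡ 0 at y ∈ {10}; g ≡ 0 at y ∈ {3}; common: ∅.
  x = 7: f ≡ 0 at y ∈ {2}; g ≡ 0 at y ∈ {10}; common: ∅.
  x = 8: f ≡ 0 at y ∈ ∅; g ≡ 0 at y ∈ {7}; common: ∅.
  x = 9: f ≡ 0 at y ∈ ∅; g ≡ 0 at y ∈ ∅; common: ∅.
  x = 10: f ≡ 0 at y ∈ {2, 9}; g ≡ 0 at y ∈ {3}; common: ∅.
Collecting: common zeros = ∅, so the count is 0.
Comparison with the Bézout bound: 0 ≤ 4 = deg(f)·deg(g), as expected for curves with no common component (the affine F_11-count falls short of the bound because intersections may lie at infinity, over extension fields, or carry multiplicity).


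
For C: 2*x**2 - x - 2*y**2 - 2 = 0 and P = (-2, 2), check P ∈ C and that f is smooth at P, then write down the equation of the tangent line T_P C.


Tangent line at P: -9*x - 8*y - 2 = 0.

Step 1: f(-2, 2) = 0, so P lies on C.
Step 2: partial derivatives
  f_x(x, y) = 4*x - 1, f_y(x, y) = -4*y.
  f_x(P) = -9, f_y(P) = -8 (gradient nonzero, so P is smooth).
Step 3: tangent line at P: -9·(x − -2) + -8·(y − 2) = 0.
Expanding: -9*x - 8*y - 2 = 0.


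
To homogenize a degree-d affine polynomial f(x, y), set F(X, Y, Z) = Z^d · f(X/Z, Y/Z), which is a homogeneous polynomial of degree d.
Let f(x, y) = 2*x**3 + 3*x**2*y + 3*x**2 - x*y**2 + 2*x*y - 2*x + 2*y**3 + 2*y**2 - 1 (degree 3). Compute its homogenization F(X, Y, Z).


F(X, Y, Z) = 2*X**3 + 3*X**2*Y + 3*X**2*Z - X*Y**2 + 2*X*Y*Z - 2*X*Z**2 + 2*Y**3 + 2*Y**2*Z - Z**3

deg(f) = 3.
Substitute x = X/Z, y = Y/Z into f, then multiply by Z^3.
  monomial 2·x^3·y^0 ↦ 2·X^3·Y^0·Z^0.
  monomial 3·x^2·y^1 ↦ 3·X^2·Y^1·Z^0.
  monomial 3·x^2·y^0 ↦ 3·X^2·Y^0·Z^1.
  monomial -1·x^1·y^2 ↦ -1·X^1·Y^2·Z^0.
  monomial 2·x^1·y^1 ↦ 2·X^1·Y^1·Z^1.
  monomial -2·x^1·y^0 ↦ -2·X^1·Y^0·Z^2.
  monomial 2·x^0·y^3 ↦ 2·X^0·Y^3·Z^0.
  monomial 2·x^0·y^2 ↦ 2·X^0·Y^2·Z^1.
  monomial -1·x^0·y^0 ↦ -1·X^0·Y^0·Z^3.
Collecting: F(X, Y, Z) = 2*X**3 + 3*X**2*Y + 3*X**2*Z - X*Y**2 + 2*X*Y*Z - 2*X*Z**2 + 2*Y**3 + 2*Y**2*Z - Z**3.


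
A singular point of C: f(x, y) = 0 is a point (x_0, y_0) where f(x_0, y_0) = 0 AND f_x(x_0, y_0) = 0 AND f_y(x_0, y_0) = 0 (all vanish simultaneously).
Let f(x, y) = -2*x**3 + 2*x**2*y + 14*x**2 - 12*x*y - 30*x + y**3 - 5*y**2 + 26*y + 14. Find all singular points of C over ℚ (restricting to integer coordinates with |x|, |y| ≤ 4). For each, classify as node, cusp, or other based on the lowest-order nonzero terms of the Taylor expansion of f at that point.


Singular points: {(3, 2)}; classification: cusp.

Compute partial derivatives:
  f_x = -6*x**2 + 4*x*y + 28*x - 12*y - 30.
  f_y = 2*x**2 - 12*x + 3*y**2 - 10*y + 26.
Scan x_0 ∈ {−4, ..., 4}. For each x_0, f_y(x_0, y) is a polynomial in y; find its integer roots y ∈ {−4, ..., 4}, then test f_x and f at those candidates.
  x = -4: f_y(-4, y) = 3*y**2 - 10*y + 106; no integer root y with |y| ≤ 4.
  x = -3: f_y(-3, y) = 3*y**2 - 10*y + 80; no integer root y with |y| ≤ 4.
  x = -2: f_y(-2, y) = 3*y**2 - 10*y + 58; no integer root y with |y| ≤ 4.
  x = -1: f_y(-1, y) = 3*y**2 - 10*y + 40; no integer root y with |y| ≤ 4.
  x = 0: f_y(0, y) = 3*y**2 - 10*y + 26; no integer root y with |y| ≤ 4.
  x = 1: f_y(1, y) = 3*y**2 - 10*y + 16; no integer root y with |y| ≤ 4.
  x = 2: f_y(2, y) = 3*y**2 - 10*y + 10; no integer root y with |y| ≤ 4.
  x = 3: f_y(3, y) = 3*y**2 - 10*y + 8; vanishes at y ∈ {2}. (3, 2): f_x = 0, f = 0 — SINGULAR.
  x = 4: f_y(4, y) = 3*y**2 - 10*y + 10; no integer root y with |y| ≤ 4.
Only singular point on the grid: (3, 2).
Classify: substitute x = 3 + u, y = 2 + v and expand: f = -2*u**3 + 2*u**2*v + v**3 + v**2.
No constant or linear terms (consistent with a singular point). Quadratic part: v**2. Cubic part: -2*u**3 + 2*u**2*v + v**3.
The quadratic part v**2 is a perfect square, so there is a single (double) tangent line v = 0, i.e. y = 2. Restricting the cubic part to that line (v = 0) leaves -2*u**3 ≠ 0, so f is not divisible by v and the branch is v² ≈ 2*u**3 to lowest order — this is a cusp.
Classification: cusp.


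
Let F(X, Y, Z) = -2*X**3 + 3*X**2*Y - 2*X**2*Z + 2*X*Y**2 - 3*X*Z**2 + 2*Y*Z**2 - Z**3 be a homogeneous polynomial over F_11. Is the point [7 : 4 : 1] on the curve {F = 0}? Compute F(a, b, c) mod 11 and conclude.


F(7,4,1) ≡ 3 (mod 11); P is NOT on the curve.

Evaluate F(7, 4, 1) term-by-term (mod 11).
  -2*X**3 ↦ -2·343·1·1 = -686
  3*X**2*Y ↦ 3·49·4·1 = 588
  -2*X**2*Z ↦ -2·49·1·1 = -98
  2*X*Y**2 ↦ 2·7·16·1 = 224
  -3*X*Z**2 ↦ -3·7·1·1 = -21
  2*Y*Z**2 ↦ 2·1·4·1 = 8
  -Z**3 ↦ -1·1·1·1 = -1
Sum: F(7, 4, 1) = (-686) + (588) + (-98) + (224) + (-21) + (8) + (-1) = 14.
Reducing mod 11: 14 ≡ 3 (mod 11).
Since F(a, b, c) ≡ 3 ≠ 0 (mod 11), P does NOT lie on the curve.


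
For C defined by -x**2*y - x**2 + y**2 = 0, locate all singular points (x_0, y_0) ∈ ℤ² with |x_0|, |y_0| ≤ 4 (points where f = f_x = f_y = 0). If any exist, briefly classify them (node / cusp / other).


Singular points: {(0, 0)}; classification: node.

Compute partial derivatives:
  f_x = -2*x*y - 2*x.
  f_y = -x**2 + 2*y.
Scan x_0 ∈ {−4, ..., 4}. For each x_0, f_y(x_0, y) is a polynomial in y; find its integer roots y ∈ {−4, ..., 4}, then test f_x and f at those candidates.
  x = -4: f_y(-4, y) = 2*y - 16; no integer root y with |y| ≤ 4.
  x = -3: f_y(-3, y) = 2*y - 9; no integer root y with |y| ≤ 4.
  x = -2: f_y(-2, y) = 2*y - 4; vanishes at y ∈ {2}. (-2, 2): f_x = 12 ≠ 0.
  x = -1: f_y(-1, y) = 2*y - 1; no integer root y with |y| ≤ 4.
  x = 0: f_y(0, y) = 2*y; vanishes at y ∈ {0}. (0, 0): f_x = 0, f = 0 — SINGULAR.
  x = 1: f_y(1, y) = 2*y - 1; no integer root y with |y| ≤ 4.
  x = 2: f_y(2, y) = 2*y - 4; vanishes at y ∈ {2}. (2, 2): f_x = -12 ≠ 0.
  x = 3: f_y(3, y) = 2*y - 9; no integer root y with |y| ≤ 4.
  x = 4: f_y(4, y) = 2*y - 16; no integer root y with |y| ≤ 4.
Only singular point on the grid: (0, 0).
Classify: substitute x = 0 + u, y = 0 + v and expand: f = -u**2*v - u**2 + v**2.
No constant or linear terms (consistent with a singular point). Quadratic part: -u**2 + v**2. Cubic part: -u**2*v.
The quadratic part v**2 - u**2 = (v − u)(v + u) splits into two distinct linear factors, so there are two distinct tangent lines y − 0 = ±(x − 0) — this is a node (ordinary double point).
Classification: node.


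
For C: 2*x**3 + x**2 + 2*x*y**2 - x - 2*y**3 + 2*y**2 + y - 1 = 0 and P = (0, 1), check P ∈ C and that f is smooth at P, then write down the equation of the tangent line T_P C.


Tangent line at P: x - y + 1 = 0.

Step 1: f(0, 1) = 0, so P lies on C.
Step 2: partial derivatives
  f_x(x, y) = 6*x**2 + 2*x + 2*y**2 - 1, f_y(x, y) = 4*x*y - 6*y**2 + 4*y + 1.
  f_x(P) = 1, f_y(P) = -1 (gradient nonzero, so P is smooth).
Step 3: tangent line at P: 1·(x − 0) + -1·(y − 1) = 0.
Expanding: x - y + 1 = 0.


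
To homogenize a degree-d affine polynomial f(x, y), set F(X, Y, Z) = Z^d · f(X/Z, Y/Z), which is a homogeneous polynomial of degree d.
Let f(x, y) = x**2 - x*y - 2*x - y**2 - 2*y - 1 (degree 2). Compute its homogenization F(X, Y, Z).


F(X, Y, Z) = X**2 - X*Y - 2*X*Z - Y**2 - 2*Y*Z - Z**2

deg(f) = 2.
Substitute x = X/Z, y = Y/Z into f, then multiply by Z^2.
  monomial 1·x^2·y^0 ↦ 1·X^2·Y^0·Z^0.
  monomial -1·x^1·y^1 ↦ -1·X^1·Y^1·Z^0.
  monomial -2·x^1·y^0 ↦ -2·X^1·Y^0·Z^1.
  monomial -1·x^0·y^2 ↦ -1·X^0·Y^2·Z^0.
  monomial -2·x^0·y^1 ↦ -2·X^0·Y^1·Z^1.
  monomial -1·x^0·y^0 ↦ -1·X^0·Y^0·Z^2.
Collecting: F(X, Y, Z) = X**2 - X*Y - 2*X*Z - Y**2 - 2*Y*Z - Z**2.


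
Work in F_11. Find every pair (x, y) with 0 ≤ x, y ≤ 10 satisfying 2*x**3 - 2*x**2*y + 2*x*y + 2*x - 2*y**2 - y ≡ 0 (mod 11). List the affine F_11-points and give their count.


Affine F_11-points: {(0, 0), (0, 5), (1, 8), (2, 5), (2, 9), (3, 5), (9, 3), (9, 7), (10, 1), (10, 2)}; count = 10.

For each of the 121 pairs (x, y) ∈ F_11², evaluate f(x, y) mod 11. Record the zeros.
  x = 0: [0↦0, 1↦8, 2↦1, 3↦1, 4↦8, 5↦0, 6↦10, 7↦5, 8↦7, 9↦5, 10↦10]  zeros at y ∈ {0, 5}
  x = 1: [0↦4, 1↦1, 2↦5, 3↦5, 4↦1, 5↦4, 6↦3, 7↦9, 8↦0, 9↦9, 10↦3]  zeros at y ∈ {8}
  x = 2: [0↦9, 1↦2, 2↦2, 3↦9, 4↦1, 5↦0, 6↦6, 7↦8, 8↦6, 9↦0, 10↦1]  zeros at y ∈ {5, 9}
  x = 3: [0↦5, 1↦1, 2↦4, 3↦3, 4↦9, 5↦0, 6↦9, 7↦3, 8↦4, 9↦1, 10↦5]  zeros at y ∈ {5}
  x = 4: [0↦4, 1↦10, 2↦1, 3↦10, 4↦4, 5↦5, 6↦2, 7↦6, 8↦6, 9↦2, 10↦5]  zeros at y ∈ ∅
  x = 5: [0↦7, 1↦8, 2↦5, 3↦9, 4↦9, 5↦5, 6↦8, 7↦7, 8↦2, 9↦4, 10↦2]  zeros at y ∈ ∅
  x = 6: [0↦4, 1↦7, 2↦6, 3↦1, 4↦3, 5↦1, 6↦6, 7↦7, 8↦4, 9↦8, 10↦8]  zeros at y ∈ ∅
  x = 7: [0↦7, 1↦8, 2↦5, 3↦9, 4↦9, 5↦5, 6↦8, 7↦7, 8↦2, 9↦4, 10↦2]  zeros at y ∈ ∅
  x = 8: [0↦6, 1↦1, 2↦3, 3↦1, 4↦6, 5↦7, 6↦4, 7↦8, 8↦8, 9↦4, 10↦7]  zeros at y ∈ ∅
  x = 9: [0↦2, 1↦9, 2↦1, 3↦0, 4↦6, 5↦8, 6↦6, 7↦0, 8↦1, 9↦9, 10↦2]  zeros at y ∈ {3, 7}
  x = 10: [0↦7, 1↦0, 2↦0, 3↦7, 4↦10, 5↦9, 6↦4, 7↦6, 8↦4, 9↦9, 10↦10]  zeros at y ∈ {1, 2}
Collecting zeros: affine points = {(0, 0), (0, 5), (1, 8), (2, 5), (2, 9), (3, 5), (9, 3), (9, 7), (10, 1), (10, 2)}.
Total count |C(F_11)_aff| = 10.


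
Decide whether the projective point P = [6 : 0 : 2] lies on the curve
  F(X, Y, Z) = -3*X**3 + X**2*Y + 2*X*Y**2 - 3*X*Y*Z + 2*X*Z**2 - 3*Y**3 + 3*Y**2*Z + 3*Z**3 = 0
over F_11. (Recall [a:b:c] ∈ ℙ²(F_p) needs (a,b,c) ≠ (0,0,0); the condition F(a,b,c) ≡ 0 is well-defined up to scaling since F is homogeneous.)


F(6,0,2) ≡ 7 (mod 11); P is NOT on the curve.

Evaluate F(6, 0, 2) term-by-term (mod 11).
  -3*X**3 ↦ -3·216·1·1 = -648
  X**2*Y ↦ 1·36·0·1 = 0
  2*X*Y**2 ↦ 2·6·0·1 = 0
  -3*X*Y*Z ↦ -3·6·0·2 = 0
  2*X*Z**2 ↦ 2·6·1·4 = 48
  -3*Y**3 ↦ -3·1·0·1 = 0
  3*Y**2*Z ↦ 3·1·0·2 = 0
  3*Z**3 ↦ 3·1·1·8 = 24
Sum: F(6, 0, 2) = (-648) + (0) + (0) + (0) + (48) + (0) + (0) + (24) = -576.
Reducing mod 11: -576 ≡ 7 (mod 11).
Since F(a, b, c) ≡ 7 ≠ 0 (mod 11), P does NOT lie on the curve.


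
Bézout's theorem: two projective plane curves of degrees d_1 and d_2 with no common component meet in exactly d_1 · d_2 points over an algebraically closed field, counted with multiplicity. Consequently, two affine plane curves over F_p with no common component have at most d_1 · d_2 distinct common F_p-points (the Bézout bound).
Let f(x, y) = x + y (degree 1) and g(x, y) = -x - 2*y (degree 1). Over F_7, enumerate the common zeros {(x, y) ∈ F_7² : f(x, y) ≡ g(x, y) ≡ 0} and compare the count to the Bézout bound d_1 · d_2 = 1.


Common zeros: {(0, 0)}; count = 1; Bézout bound = 1.

deg(f) = 1, deg(g) = 1, so Bézout bound = 1.
Scan x ∈ F_7. For each x, list the y ∈ F_7 with f(x, y) ≡ 0 and those with g(x, y) ≡ 0 (mod 7); the common zeros in that column are the intersection.
  x = 0: f ≡ 0 at y ∈ {0}; g ≡ 0 at y ∈ {0}; common: {0}.
  x = 1: f ≡ 0 at y ∈ {6}; g ≡ 0 at y ∈ {3}; common: ∅.
  x = 2: f ≡ 0 at y ∈ {5}; g ≡ 0 at y ∈ {6}; common: ∅.
  x = 3: f ≡ 0 at y ∈ {4}; g ≡ 0 at y ∈ {2}; common: ∅.
  x = 4: f ≡ 0 at y ∈ {3}; g ≡ 0 at y ∈ {5}; common: ∅.
  x = 5: f ≡ 0 at y ∈ {2}; g ≡ 0 at y ∈ {1}; common: ∅.
  x = 6: f ≡ 0 at y ∈ {1}; g ≡ 0 at y ∈ {4}; common: ∅.
Collecting: common zeros = {(0, 0)}, so the count is 1.
Comparison with the Bézout bound: 1 ≤ 1 = deg(f)·deg(g), as expected for curves with no common component (the bound is attained).


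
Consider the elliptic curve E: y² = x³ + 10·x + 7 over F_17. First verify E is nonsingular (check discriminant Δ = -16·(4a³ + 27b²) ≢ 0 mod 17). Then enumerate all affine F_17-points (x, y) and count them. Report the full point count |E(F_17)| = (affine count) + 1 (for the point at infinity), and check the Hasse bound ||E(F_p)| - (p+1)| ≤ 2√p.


Affine points = {(1, 1), (1, 16), (2, 1), (2, 16), (3, 8), (3, 9), (4, 3), (4, 14), (8, 2), (8, 15), (10, 6), (10, 11), (12, 6), (12, 11), (14, 1), (14, 16), (15, 8), (15, 9), (16, 8), (16, 9)}; affine count = 20; |E(F_17)| = 21.

Discriminant check: Δ ∝ 4a³ + 27b² = 4·10³ + 27·7² = 4·1000 + 27·49 ≡ 2 (mod 17). Nonzero ⇒ E is nonsingular.
For each x ∈ F_17, compute rhs = x³ + 10·x + 7 mod 17, then count y ∈ F_17 with y² ≡ rhs.
  x = 0: rhs = 7, matching y values: none (0 points).
  x = 1: rhs = 1, matching y values: 1, 16 (2 points).
  x = 2: rhs = 1, matching y values: 1, 16 (2 points).
  x = 3: rhs = 13, matching y values: 8, 9 (2 points).
  x = 4: rhs = 9, matching y values: 3, 14 (2 points).
  x = 5: rhs = 12, matching y values: none (0 points).
  x = 6: rhs = 11, matching y values: none (0 points).
  x = 7: rhs = 12, matching y values: none (0 points).
  x = 8: rhs = 4, matching y values: 2, 15 (2 points).
  x = 9: rhs = 10, matching y values: none (0 points).
  x = 10: rhs = 2, matching y values: 6, 11 (2 points).
  x = 11: rhs = 3, matching y values: none (0 points).
  x = 12: rhs = 2, matching y values: 6, 11 (2 points).
  x = 13: rhs = 5, matching y values: none (0 points).
  x = 14: rhs = 1, matching y values: 1, 16 (2 points).
  x = 15: rhs = 13, matching y values: 8, 9 (2 points).
  x = 16: rhs = 13, matching y values: 8, 9 (2 points).
Total affine count: 20.
Full point count |E(F_17)| = 20 + 1 = 21.
Hasse bound: |21 − (17+1)| = |3| = 3 ≤ 2√17 ≈ 8.2462 ✓.


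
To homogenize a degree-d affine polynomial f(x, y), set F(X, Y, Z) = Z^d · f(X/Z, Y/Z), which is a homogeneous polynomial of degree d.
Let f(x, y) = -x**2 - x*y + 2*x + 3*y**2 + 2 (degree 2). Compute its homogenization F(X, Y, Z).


F(X, Y, Z) = -X**2 - X*Y + 2*X*Z + 3*Y**2 + 2*Z**2

deg(f) = 2.
Substitute x = X/Z, y = Y/Z into f, then multiply by Z^2.
  monomial -1·x^2·y^0 ↦ -1·X^2·Y^0·Z^0.
  monomial -1·x^1·y^1 ↦ -1·X^1·Y^1·Z^0.
  monomial 2·x^1·y^0 ↦ 2·X^1·Y^0·Z^1.
  monomial 3·x^0·y^2 ↦ 3·X^0·Y^2·Z^0.
  monomial 2·x^0·y^0 ↦ 2·X^0·Y^0·Z^2.
Collecting: F(X, Y, Z) = -X**2 - X*Y + 2*X*Z + 3*Y**2 + 2*Z**2.


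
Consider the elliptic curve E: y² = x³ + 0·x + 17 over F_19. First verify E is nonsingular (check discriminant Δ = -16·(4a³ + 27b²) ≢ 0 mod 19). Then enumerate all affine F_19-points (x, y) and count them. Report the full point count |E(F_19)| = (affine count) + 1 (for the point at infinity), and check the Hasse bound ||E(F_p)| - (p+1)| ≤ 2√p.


Affine points = {(0, 6), (0, 13), (2, 5), (2, 14), (3, 5), (3, 14), (4, 9), (4, 10), (5, 3), (5, 16), (6, 9), (6, 10), (8, 4), (8, 15), (9, 9), (9, 10), (12, 4), (12, 15), (14, 5), (14, 14), (16, 3), (16, 16), (17, 3), (17, 16), (18, 4), (18, 15)}; affine count = 26; |E(F_19)| = 27.

Discriminant check: Δ ∝ 4a³ + 27b² = 4·0³ + 27·17² = 4·0 + 27·289 ≡ 13 (mod 19). Nonzero ⇒ E is nonsingular.
For each x ∈ F_19, compute rhs = x³ + 0·x + 17 mod 19, then count y ∈ F_19 with y² ≡ rhs.
  x = 0: rhs = 17, matching y values: 6, 13 (2 points).
  x = 1: rhs = 18, matching y values: none (0 points).
  x = 2: rhs = 6, matching y values: 5, 14 (2 points).
  x = 3: rhs = 6, matching y values: 5, 14 (2 points).
  x = 4: rhs = 5, matching y values: 9, 10 (2 points).
  x = 5: rhs = 9, matching y values: 3, 16 (2 points).
  x = 6: rhs = 5, matching y values: 9, 10 (2 points).
  x = 7: rhs = 18, matching y values: none (0 points).
  x = 8: rhs = 16, matching y values: 4, 15 (2 points).
  x = 9: rhs = 5, matching y values: 9, 10 (2 points).
  x = 10: rhs = 10, matching y values: none (0 points).
  x = 11: rhs = 18, matching y values: none (0 points).
  x = 12: rhs = 16, matching y values: 4, 15 (2 points).
  x = 13: rhs = 10, matching y values: none (0 points).
  x = 14: rhs = 6, matching y values: 5, 14 (2 points).
  x = 15: rhs = 10, matching y values: none (0 points).
  x = 16: rhs = 9, matching y values: 3, 16 (2 points).
  x = 17: rhs = 9, matching y values: 3, 16 (2 points).
  x = 18: rhs = 16, matching y values: 4, 15 (2 points).
Total affine count: 26.
Full point count |E(F_19)| = 26 + 1 = 27.
Hasse bound: |27 − (19+1)| = |7| = 7 ≤ 2√19 ≈ 8.7178 ✓.


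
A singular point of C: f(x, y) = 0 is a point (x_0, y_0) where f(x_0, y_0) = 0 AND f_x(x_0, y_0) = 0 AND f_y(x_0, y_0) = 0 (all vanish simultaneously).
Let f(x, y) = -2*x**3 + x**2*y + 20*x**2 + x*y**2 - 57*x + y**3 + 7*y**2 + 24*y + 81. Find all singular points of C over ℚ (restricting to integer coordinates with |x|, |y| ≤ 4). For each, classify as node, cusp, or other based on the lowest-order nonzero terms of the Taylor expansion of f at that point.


Singular points: {(3, -3)}; classification: node.

Compute partial derivatives:
  f_x = -6*x**2 + 2*x*y + 40*x + y**2 - 57.
  f_y = x**2 + 2*x*y + 3*y**2 + 14*y + 24.
Scan x_0 ∈ {−4, ..., 4}. For each x_0, f_y(x_0, y) is a polynomial in y; find its integer roots y ∈ {−4, ..., 4}, then test f_x and f at those candidates.
  x = -4: f_y(-4, y) = 3*y**2 + 6*y + 40; no integer root y with |y| ≤ 4.
  x = -3: f_y(-3, y) = 3*y**2 + 8*y + 33; no integer root y with |y| ≤ 4.
  x = -2: f_y(-2, y) = 3*y**2 + 10*y + 28; no integer root y with |y| ≤ 4.
  x = -1: f_y(-1, y) = 3*y**2 + 12*y + 25; no integer root y with |y| ≤ 4.
  x = 0: f_y(0, y) = 3*y**2 + 14*y + 24; no integer root y with |y| ≤ 4.
  x = 1: f_y(1, y) = 3*y**2 + 16*y + 25; no integer root y with |y| ≤ 4.
  x = 2: f_y(2, y) = 3*y**2 + 18*y + 28; no integer root y with |y| ≤ 4.
  x = 3: f_y(3, y) = 3*y**2 + 20*y + 33; vanishes at y ∈ {-3}. (3, -3): f_x = 0, f = 0 — SINGULAR.
  x = 4: f_y(4, y) = 3*y**2 + 22*y + 40; vanishes at y ∈ {-4}. (4, -4): f_x = -9 ≠ 0.
Only singular point on the grid: (3, -3).
Classify: substitute x = 3 + u, y = -3 + v and expand: f = -2*u**3 + u**2*v - u**2 + u*v**2 + v**3 + v**2.
No constant or linear terms (consistent with a singular point). Quadratic part: -u**2 + v**2. Cubic part: -2*u**3 + u**2*v + u*v**2 + v**3.
The quadratic part v**2 - u**2 = (v − u)(v + u) splits into two distinct linear factors, so there are two distinct tangent lines y − -3 = ±(x − 3) — this is a node (ordinary double point).
Classification: node.


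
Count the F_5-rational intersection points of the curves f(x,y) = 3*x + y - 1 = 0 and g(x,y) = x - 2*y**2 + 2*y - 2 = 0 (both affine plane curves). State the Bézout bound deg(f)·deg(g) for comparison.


Common zeros: {(2, 0)}; count = 1; Bézout bound = 2.

deg(f) = 1, deg(g) = 2, so Bézout bound = 2.
Scan x ∈ F_5. For each x, list the y ∈ F_5 with f(x, y) ≡ 0 and those with g(x, y) ≡ 0 (mod 5); the common zeros in that column are the intersection.
  x = 0: f ≡ 0 at y ∈ {1}; g ≡ 0 at y ∈ ∅; common: ∅.
  x = 1: f ≡ 0 at y ∈ {3}; g ≡ 0 at y ∈ {2, 4}; common: ∅.
  x = 2: f ≡ 0 at y ∈ {0}; g ≡ 0 at y ∈ {0, 1}; common: {0}.
  x = 3: f ≡ 0 at y ∈ {2}; g ≡ 0 at y ∈ ∅; common: ∅.
  x = 4: f ≡ 0 at y ∈ {4}; g ≡ 0 at y ∈ {3}; common: ∅.
Collecting: common zeros = {(2, 0)}, so the count is 1.
Comparison with the Bézout bound: 1 ≤ 2 = deg(f)·deg(g), as expected for curves with no common component (the affine F_5-count falls short of the bound because intersections may lie at infinity, over extension fields, or carry multiplicity).


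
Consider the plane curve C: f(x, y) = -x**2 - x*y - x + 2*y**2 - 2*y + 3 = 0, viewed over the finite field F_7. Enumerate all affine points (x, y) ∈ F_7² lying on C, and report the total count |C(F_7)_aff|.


Affine F_7-points: {(0, 2), (0, 6), (1, 1), (1, 4), (4, 1), (4, 2)}; count = 6.

For each of the 49 pairs (x, y) ∈ F_7², evaluate f(x, y) mod 7. Record the zeros.
  x = 0: [0↦3, 1↦3, 2↦0, 3↦1, 4↦6, 5↦1, 6↦0]  zeros at y ∈ {2, 6}
  x = 1: [0↦1, 1↦0, 2↦3, 3↦3, 4↦0, 5↦1, 6↦6]  zeros at y ∈ {1, 4}
  x = 2: [0↦4, 1↦2, 2↦4, 3↦3, 4↦6, 5↦6, 6↦3]  zeros at y ∈ ∅
  x = 3: [0↦5, 1↦2, 2↦3, 3↦1, 4↦3, 5↦2, 6↦5]  zeros at y ∈ ∅
  x = 4: [0↦4, 1↦0, 2↦0, 3↦4, 4↦5, 5↦3, 6↦5]  zeros at y ∈ {1, 2}
  x = 5: [0↦1, 1↦3, 2↦2, 3↦5, 4↦5, 5↦2, 6↦3]  zeros at y ∈ ∅
  x = 6: [0↦3, 1↦4, 2↦2, 3↦4, 4↦3, 5↦6, 6↦6]  zeros at y ∈ ∅
Collecting zeros: affine points = {(0, 2), (0, 6), (1, 1), (1, 4), (4, 1), (4, 2)}.
Total count |C(F_7)_aff| = 6.


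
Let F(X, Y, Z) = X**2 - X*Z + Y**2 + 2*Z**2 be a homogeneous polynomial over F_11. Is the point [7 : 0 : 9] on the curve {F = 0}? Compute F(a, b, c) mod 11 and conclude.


F(7,0,9) ≡ 5 (mod 11); P is NOT on the curve.

Evaluate F(7, 0, 9) term-by-term (mod 11).
  X**2 ↦ 1·49·1·1 = 49
  -X*Z ↦ -1·7·1·9 = -63
  Y**2 ↦ 1·1·0·1 = 0
  2*Z**2 ↦ 2·1·1·81 = 162
Sum: F(7, 0, 9) = (49) + (-63) + (0) + (162) = 148.
Reducing mod 11: 148 ≡ 5 (mod 11).
Since F(a, b, c) ≡ 5 ≠ 0 (mod 11), P does NOT lie on the curve.


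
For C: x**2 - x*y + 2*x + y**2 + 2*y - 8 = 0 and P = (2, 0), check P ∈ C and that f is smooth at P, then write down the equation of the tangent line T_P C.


Tangent line at P: 6*x - 12 = 0.

Step 1: f(2, 0) = 0, so P lies on C.
Step 2: partial derivatives
  f_x(x, y) = 2*x - y + 2, f_y(x, y) = -x + 2*y + 2.
  f_x(P) = 6, f_y(P) = 0 (gradient nonzero, so P is smooth).
Step 3: tangent line at P: 6·(x − 2) + 0·(y − 0) = 0.
Expanding: 6*x - 12 = 0.


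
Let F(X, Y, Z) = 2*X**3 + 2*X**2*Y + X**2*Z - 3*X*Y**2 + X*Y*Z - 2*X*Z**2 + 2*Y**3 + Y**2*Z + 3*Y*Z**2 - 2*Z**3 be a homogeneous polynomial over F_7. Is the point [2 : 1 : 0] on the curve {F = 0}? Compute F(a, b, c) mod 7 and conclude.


F(2,1,0) ≡ 6 (mod 7); P is NOT on the curve.

Evaluate F(2, 1, 0) term-by-term (mod 7).
  2*X**3 ↦ 2·8·1·1 = 16
  2*X**2*Y ↦ 2·4·1·1 = 8
  X**2*Z ↦ 1·4·1·0 = 0
  -3*X*Y**2 ↦ -3·2·1·1 = -6
  X*Y*Z ↦ 1·2·1·0 = 0
  -2*X*Z**2 ↦ -2·2·1·0 = 0
  2*Y**3 ↦ 2·1·1·1 = 2
  Y**2*Z ↦ 1·1·1·0 = 0
  3*Y*Z**2 ↦ 3·1·1·0 = 0
  -2*Z**3 ↦ -2·1·1·0 = 0
Sum: F(2, 1, 0) = (16) + (8) + (0) + (-6) + (0) + (0) + (2) + (0) + (0) + (0) = 20.
Reducing mod 7: 20 ≡ 6 (mod 7).
Since F(a, b, c) ≡ 6 ≠ 0 (mod 7), P does NOT lie on the curve.


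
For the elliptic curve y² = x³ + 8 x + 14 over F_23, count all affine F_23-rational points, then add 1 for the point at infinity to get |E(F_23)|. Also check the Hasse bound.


Affine points = {(1, 0), (4, 8), (4, 15), (5, 8), (5, 15), (6, 5), (6, 18), (10, 6), (10, 17), (14, 8), (14, 15), (15, 6), (15, 17), (16, 11), (16, 12), (17, 7), (17, 16), (20, 3), (20, 20), (21, 6), (21, 17)}; affine count = 21; |E(F_23)| = 22.

Discriminant check: Δ ∝ 4a³ + 27b² = 4·8³ + 27·14² = 4·512 + 27·196 ≡ 3 (mod 23). Nonzero ⇒ E is nonsingular.
For each x ∈ F_23, compute rhs = x³ + 8·x + 14 mod 23, then count y ∈ F_23 with y² ≡ rhs.
  x = 0: rhs = 14, matching y values: none (0 points).
  x = 1: rhs = 0, matching y values: 0 (1 points).
  x = 2: rhs = 15, matching y values: none (0 points).
  x = 3: rhs = 19, matching y values: none (0 points).
  x = 4: rhs = 18, matching y values: 8, 15 (2 points).
  x = 5: rhs = 18, matching y values: 8, 15 (2 points).
  x = 6: rhs = 2, matching y values: 5, 18 (2 points).
  x = 7: rhs = 22, matching y values: none (0 points).
  x = 8: rhs = 15, matching y values: none (0 points).
  x = 9: rhs = 10, matching y values: none (0 points).
  x = 10: rhs = 13, matching y values: 6, 17 (2 points).
  x = 11: rhs = 7, matching y values: none (0 points).
  x = 12: rhs = 21, matching y values: none (0 points).
  x = 13: rhs = 15, matching y values: none (0 points).
  x = 14: rhs = 18, matching y values: 8, 15 (2 points).
  x = 15: rhs = 13, matching y values: 6, 17 (2 points).
  x = 16: rhs = 6, matching y values: 11, 12 (2 points).
  x = 17: rhs = 3, matching y values: 7, 16 (2 points).
  x = 18: rhs = 10, matching y values: none (0 points).
  x = 19: rhs = 10, matching y values: none (0 points).
  x = 20: rhs = 9, matching y values: 3, 20 (2 points).
  x = 21: rhs = 13, matching y values: 6, 17 (2 points).
  x = 22: rhs = 5, matching y values: none (0 points).
Total affine count: 21.
Full point count |E(F_23)| = 21 + 1 = 22.
Hasse bound: |22 − (23+1)| = |-2| = 2 ≤ 2√23 ≈ 9.5917 ✓.


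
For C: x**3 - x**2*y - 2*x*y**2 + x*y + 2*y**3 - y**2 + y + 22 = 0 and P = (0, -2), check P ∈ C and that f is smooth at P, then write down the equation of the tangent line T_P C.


Tangent line at P: -10*x + 29*y + 58 = 0.

Step 1: f(0, -2) = 0, so P lies on C.
Step 2: partial derivatives
  f_x(x, y) = 3*x**2 - 2*x*y - 2*y**2 + y, f_y(x, y) = -x**2 - 4*x*y + x + 6*y**2 - 2*y + 1.
  f_x(P) = -10, f_y(P) = 29 (gradient nonzero, so P is smooth).
Step 3: tangent line at P: -10·(x − 0) + 29·(y − -2) = 0.
Expanding: -10*x + 29*y + 58 = 0.


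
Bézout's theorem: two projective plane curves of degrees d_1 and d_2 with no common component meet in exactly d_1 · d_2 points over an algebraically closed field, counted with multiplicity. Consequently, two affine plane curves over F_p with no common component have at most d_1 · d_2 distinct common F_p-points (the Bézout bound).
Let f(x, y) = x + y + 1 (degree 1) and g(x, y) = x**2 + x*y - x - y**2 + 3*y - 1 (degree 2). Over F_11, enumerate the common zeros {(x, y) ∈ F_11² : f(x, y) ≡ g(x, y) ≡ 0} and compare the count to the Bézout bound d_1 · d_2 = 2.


Common zeros: ∅; count = 0; Bézout bound = 2.

deg(f) = 1, deg(g) = 2, so Bézout bound = 2.
Scan x ∈ F_11. For each x, list the y ∈ F_11 with f(x, y) ≡ 0 and those with g(x, y) ≡ 0 (mod 11); the common zeros in that column are the intersection.
  x = 0: f ≡ 0 at y ∈ {10}; g ≡ 0 at y ∈ {5, 9}; common: ∅.
  x = 1: f ≡ 0 at y ∈ {9}; g ≡ 0 at y ∈ {7, 8}; common: ∅.
  x = 2: f ≡ 0 at y ∈ {8}; g ≡ 0 at y ∈ ∅; common: ∅.
  x = 3: f ≡ 0 at y ∈ {7}; g ≡ 0 at y ∈ {8, 9}; common: ∅.
  x = 4: f ≡ 0 at y ∈ {6}; g ≡ 0 at y ∈ {0, 7}; common: ∅.
  x = 5: f ≡ 0 at y ∈ {5}; g ≡ 0 at y ∈ ∅; common: ∅.
  x = 6: f ≡ 0 at y ∈ {4}; g ≡ 0 at y ∈ ∅; common: ∅.
  x = 7: f ≡ 0 at y ∈ {3}; g ≡ 0 at y ∈ {5}; common: ∅.
  x = 8: f ≡ 0 at y ∈ {2}; g ≡ 0 at y ∈ {0}; common: ∅.
  x = 9: f ≡ 0 at y ∈ {1}; g ≡ 0 at y ∈ ∅; common: ∅.
  x = 10: f ≡ 0 at y ∈ {0}; g ≡ 0 at y ∈ ∅; common: ∅.
Collecting: common zeros = ∅, so the count is 0.
Comparison with the Bézout bound: 0 ≤ 2 = deg(f)·deg(g), as expected for curves with no common component (the affine F_11-count falls short of the bound because intersections may lie at infinity, over extension fields, or carry multiplicity).


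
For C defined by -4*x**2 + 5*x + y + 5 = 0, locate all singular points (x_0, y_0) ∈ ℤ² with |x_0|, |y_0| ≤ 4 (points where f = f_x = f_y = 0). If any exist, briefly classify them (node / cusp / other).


No singular points in the scanned grid; C is smooth there.

Compute partial derivatives:
  f_x = 5 - 8*x.
  f_y = 1.
f_y = 1 is a nonzero constant, so f_y never vanishes: no point (x, y) can satisfy f = f_x = f_y = 0. In particular no (x, y) ∈ {−4, ..., 4}² is singular; the curve is smooth.


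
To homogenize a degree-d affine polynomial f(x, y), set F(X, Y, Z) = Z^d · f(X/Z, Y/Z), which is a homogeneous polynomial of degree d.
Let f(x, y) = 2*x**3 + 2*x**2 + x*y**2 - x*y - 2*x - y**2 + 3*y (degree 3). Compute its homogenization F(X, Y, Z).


F(X, Y, Z) = 2*X**3 + 2*X**2*Z + X*Y**2 - X*Y*Z - 2*X*Z**2 - Y**2*Z + 3*Y*Z**2

deg(f) = 3.
Substitute x = X/Z, y = Y/Z into f, then multiply by Z^3.
  monomial 2·x^3·y^0 ↦ 2·X^3·Y^0·Z^0.
  monomial 2·x^2·y^0 ↦ 2·X^2·Y^0·Z^1.
  monomial 1·x^1·y^2 ↦ 1·X^1·Y^2·Z^0.
  monomial -1·x^1·y^1 ↦ -1·X^1·Y^1·Z^1.
  monomial -2·x^1·y^0 ↦ -2·X^1·Y^0·Z^2.
  monomial -1·x^0·y^2 ↦ -1·X^0·Y^2·Z^1.
  monomial 3·x^0·y^1 ↦ 3·X^0·Y^1·Z^2.
Collecting: F(X, Y, Z) = 2*X**3 + 2*X**2*Z + X*Y**2 - X*Y*Z - 2*X*Z**2 - Y**2*Z + 3*Y*Z**2.


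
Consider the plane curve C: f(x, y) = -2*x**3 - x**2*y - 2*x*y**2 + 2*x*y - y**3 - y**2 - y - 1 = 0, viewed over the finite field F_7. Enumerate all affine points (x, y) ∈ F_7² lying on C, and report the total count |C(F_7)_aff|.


Affine F_7-points: {(0, 6), (1, 1), (1, 5), (5, 6), (6, 4), (6, 5), (6, 6)}; count = 7.

For each of the 49 pairs (x, y) ∈ F_7², evaluate f(x, y) mod 7. Record the zeros.
  x = 0: [0↦6, 1↦3, 2↦6, 3↦2, 4↦6, 5↦5, 6↦0]  zeros at y ∈ {6}
  x = 1: [0↦4, 1↦0, 2↦5, 3↦6, 4↦4, 5↦0, 6↦2]  zeros at y ∈ {1, 5}
  x = 2: [0↦4, 1↦4, 2↦2, 3↦6, 4↦3, 5↦1, 6↦1]  zeros at y ∈ ∅
  x = 3: [0↦1, 1↦3, 2↦6, 3↦4, 4↦5, 5↦3, 6↦6]  zeros at y ∈ ∅
  x = 4: [0↦4, 1↦6, 2↦5, 3↦2, 4↦5, 5↦1, 6↦5]  zeros at y ∈ ∅
  x = 5: [0↦1, 1↦1, 2↦1, 3↦2, 4↦5, 5↦4, 6↦0]  zeros at y ∈ {6}
  x = 6: [0↦1, 1↦4, 2↦3, 3↦6, 4↦0, 5↦0, 6↦0]  zeros at y ∈ {4, 5, 6}
Collecting zeros: affine points = {(0, 6), (1, 1), (1, 5), (5, 6), (6, 4), (6, 5), (6, 6)}.
Total count |C(F_7)_aff| = 7.


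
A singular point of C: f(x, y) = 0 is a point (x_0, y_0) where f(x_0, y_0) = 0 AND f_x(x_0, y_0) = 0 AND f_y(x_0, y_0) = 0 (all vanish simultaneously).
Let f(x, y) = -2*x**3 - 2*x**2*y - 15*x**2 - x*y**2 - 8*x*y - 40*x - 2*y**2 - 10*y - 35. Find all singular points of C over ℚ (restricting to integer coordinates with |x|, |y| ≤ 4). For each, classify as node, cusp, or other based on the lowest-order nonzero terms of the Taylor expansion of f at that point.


Singular points: {(-3, 2)}; classification: node.

Compute partial derivatives:
  f_x = -6*x**2 - 4*x*y - 30*x - y**2 - 8*y - 40.
  f_y = -2*x**2 - 2*x*y - 8*x - 4*y - 10.
Scan x_0 ∈ {−4, ..., 4}. For each x_0, f_y(x_0, y) is a polynomial in y; find its integer roots y ∈ {−4, ..., 4}, then test f_x and f at those candidates.
  x = -4: f_y(-4, y) = 4*y - 10; no integer root y with |y| ≤ 4.
  x = -3: f_y(-3, y) = 2*y - 4; vanishes at y ∈ {2}. (-3, 2): f_x = 0, f = 0 — SINGULAR.
  x = -2: f_y(-2, y) = -2; no integer root y with |y| ≤ 4.
  x = -1: f_y(-1, y) = -2*y - 4; vanishes at y ∈ {-2}. (-1, -2): f_x = -12 ≠ 0.
  x = 0: f_y(0, y) = -4*y - 10; no integer root y with |y| ≤ 4.
  x = 1: f_y(1, y) = -6*y - 20; no integer root y with |y| ≤ 4.
  x = 2: f_y(2, y) = -8*y - 34; no integer root y with |y| ≤ 4.
  x = 3: f_y(3, y) = -10*y - 52; no integer root y with |y| ≤ 4.
  x = 4: f_y(4, y) = -12*y - 74; no integer root y with |y| ≤ 4.
Only singular point on the grid: (-3, 2).
Classify: substitute x = -3 + u, y = 2 + v and expand: f = -2*u**3 - 2*u**2*v - u**2 - u*v**2 + v**2.
No constant or linear terms (consistent with a singular point). Quadratic part: -u**2 + v**2. Cubic part: -2*u**3 - 2*u**2*v - u*v**2.
The quadratic part v**2 - u**2 = (v − u)(v + u) splits into two distinct linear factors, so there are two distinct tangent lines y − 2 = ±(x − -3) — this is a node (ordinary double point).
Classification: node.


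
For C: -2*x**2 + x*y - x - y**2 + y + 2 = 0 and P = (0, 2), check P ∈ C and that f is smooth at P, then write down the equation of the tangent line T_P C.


Tangent line at P: x - 3*y + 6 = 0.

Step 1: f(0, 2) = 0, so P lies on C.
Step 2: partial derivatives
  f_x(x, y) = -4*x + y - 1, f_y(x, y) = x - 2*y + 1.
  f_x(P) = 1, f_y(P) = -3 (gradient nonzero, so P is smooth).
Step 3: tangent line at P: 1·(x − 0) + -3·(y − 2) = 0.
Expanding: x - 3*y + 6 = 0.


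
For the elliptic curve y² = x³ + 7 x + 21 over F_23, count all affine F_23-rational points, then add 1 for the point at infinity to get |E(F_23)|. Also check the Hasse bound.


Affine points = {(1, 11), (1, 12), (3, 0), (6, 7), (6, 16), (9, 10), (9, 13), (11, 7), (11, 16), (12, 4), (12, 19), (13, 3), (13, 20), (17, 4), (17, 19), (22, 6), (22, 17)}; affine count = 17; |E(F_23)| = 18.

Discriminant check: Δ ∝ 4a³ + 27b² = 4·7³ + 27·21² = 4·343 + 27·441 ≡ 8 (mod 23). Nonzero ⇒ E is nonsingular.
For each x ∈ F_23, compute rhs = x³ + 7·x + 21 mod 23, then count y ∈ F_23 with y² ≡ rhs.
  x = 0: rhs = 21, matching y values: none (0 points).
  x = 1: rhs = 6, matching y values: 11, 12 (2 points).
  x = 2: rhs = 20, matching y values: none (0 points).
  x = 3: rhs = 0, matching y values: 0 (1 points).
  x = 4: rhs = 21, matching y values: none (0 points).
  x = 5: rhs = 20, matching y values: none (0 points).
  x = 6: rhs = 3, matching y values: 7, 16 (2 points).
  x = 7: rhs = 22, matching y values: none (0 points).
  x = 8: rhs = 14, matching y values: none (0 points).
  x = 9: rhs = 8, matching y values: 10, 13 (2 points).
  x = 10: rhs = 10, matching y values: none (0 points).
  x = 11: rhs = 3, matching y values: 7, 16 (2 points).
  x = 12: rhs = 16, matching y values: 4, 19 (2 points).
  x = 13: rhs = 9, matching y values: 3, 20 (2 points).
  x = 14: rhs = 11, matching y values: none (0 points).
  x = 15: rhs = 5, matching y values: none (0 points).
  x = 16: rhs = 20, matching y values: none (0 points).
  x = 17: rhs = 16, matching y values: 4, 19 (2 points).
  x = 18: rhs = 22, matching y values: none (0 points).
  x = 19: rhs = 21, matching y values: none (0 points).
  x = 20: rhs = 19, matching y values: none (0 points).
  x = 21: rhs = 22, matching y values: none (0 points).
  x = 22: rhs = 13, matching y values: 6, 17 (2 points).
Total affine count: 17.
Full point count |E(F_23)| = 17 + 1 = 18.
Hasse bound: |18 − (23+1)| = |-6| = 6 ≤ 2√23 ≈ 9.5917 ✓.


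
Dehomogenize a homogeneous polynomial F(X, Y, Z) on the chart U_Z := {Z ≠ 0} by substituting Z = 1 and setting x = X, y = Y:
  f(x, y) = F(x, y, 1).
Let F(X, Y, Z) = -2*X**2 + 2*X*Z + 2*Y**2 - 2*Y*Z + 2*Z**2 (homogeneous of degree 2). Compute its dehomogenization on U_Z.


f(x, y) = -2*x**2 + 2*x + 2*y**2 - 2*y + 2

On U_Z we set Z = 1. Each monomial c·X^i·Y^j·Z^k in F becomes c·x^i·y^j·1^k = c·x^i·y^j.
Substituting Z = 1: F(X, Y, 1) = -2*x**2 + 2*x + 2*y**2 - 2*y + 2.
Note: deg(f) ≤ deg(F) = 2; strict inequality happens when F is divisible by Z (lost terms).


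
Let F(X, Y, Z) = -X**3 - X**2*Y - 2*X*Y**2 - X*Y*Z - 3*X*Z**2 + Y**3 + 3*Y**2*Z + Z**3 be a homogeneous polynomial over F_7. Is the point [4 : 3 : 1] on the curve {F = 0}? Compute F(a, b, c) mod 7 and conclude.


F(4,3,1) ≡ 1 (mod 7); P is NOT on the curve.

Evaluate F(4, 3, 1) term-by-term (mod 7).
  -X**3 ↦ -1·64·1·1 = -64
  -X**2*Y ↦ -1·16·3·1 = -48
  -2*X*Y**2 ↦ -2·4·9·1 = -72
  -X*Y*Z ↦ -1·4·3·1 = -12
  -3*X*Z**2 ↦ -3·4·1·1 = -12
  Y**3 ↦ 1·1·27·1 = 27
  3*Y**2*Z ↦ 3·1·9·1 = 27
  Z**3 ↦ 1·1·1·1 = 1
Sum: F(4, 3, 1) = (-64) + (-48) + (-72) + (-12) + (-12) + (27) + (27) + (1) = -153.
Reducing mod 7: -153 ≡ 1 (mod 7).
Since F(a, b, c) ≡ 1 ≠ 0 (mod 7), P does NOT lie on the curve.


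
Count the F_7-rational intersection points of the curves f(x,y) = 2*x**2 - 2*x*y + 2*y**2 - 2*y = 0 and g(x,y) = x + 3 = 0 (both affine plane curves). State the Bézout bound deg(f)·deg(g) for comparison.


Common zeros: ∅; count = 0; Bézout bound = 2.

deg(f) = 2, deg(g) = 1, so Bézout bound = 2.
Scan x ∈ F_7. For each x, list the y ∈ F_7 with f(x, y) ≡ 0 and those with g(x, y) ≡ 0 (mod 7); the common zeros in that column are the intersection.
  x = 0: f ≡ 0 at y ∈ {0, 1}; g ≡ 0 at y ∈ ∅; common: ∅.
  x = 1: f ≡ 0 at y ∈ {1}; g ≡ 0 at y ∈ ∅; common: ∅.
  x = 2: f ≡ 0 at y ∈ {5}; g ≡ 0 at y ∈ ∅; common: ∅.
  x = 3: f ≡ 0 at y ∈ {5, 6}; g ≡ 0 at y ∈ ∅; common: ∅.
  x = 4: f ≡ 0 at y ∈ ∅; g ≡ 0 at y ∈ {0, 1, 2, 3, 4, 5, 6}; common: ∅.
  x = 5: f ≡ 0 at y ∈ ∅; g ≡ 0 at y ∈ ∅; common: ∅.
  x = 6: f ≡ 0 at y ∈ ∅; g ≡ 0 at y ∈ ∅; common: ∅.
Collecting: common zeros = ∅, so the count is 0.
Comparison with the Bézout bound: 0 ≤ 2 = deg(f)·deg(g), as expected for curves with no common component (the affine F_7-count falls short of the bound because intersections may lie at infinity, over extension fields, or carry multiplicity).


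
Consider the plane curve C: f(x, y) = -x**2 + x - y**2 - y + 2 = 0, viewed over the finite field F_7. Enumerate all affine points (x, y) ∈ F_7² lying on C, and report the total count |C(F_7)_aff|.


Affine F_7-points: {(0, 1), (0, 5), (1, 1), (1, 5), (2, 0), (2, 6), (6, 0), (6, 6)}; count = 8.

For each of the 49 pairs (x, y) ∈ F_7², evaluate f(x, y) mod 7. Record the zeros.
  x = 0: [0↦2, 1↦0, 2↦3, 3↦4, 4↦3, 5↦0, 6↦2]  zeros at y ∈ {1, 5}
  x = 1: [0↦2, 1↦0, 2↦3, 3↦4, 4↦3, 5↦0, 6↦2]  zeros at y ∈ {1, 5}
  x = 2: [0↦0, 1↦5, 2↦1, 3↦2, 4↦1, 5↦5, 6↦0]  zeros at y ∈ {0, 6}
  x = 3: [0↦3, 1↦1, 2↦4, 3↦5, 4↦4, 5↦1, 6↦3]  zeros at y ∈ ∅
  x = 4: [0↦4, 1↦2, 2↦5, 3↦6, 4↦5, 5↦2, 6↦4]  zeros at y ∈ ∅
  x = 5: [0↦3, 1↦1, 2↦4, 3↦5, 4↦4, 5↦1, 6↦3]  zeros at y ∈ ∅
  x = 6: [0↦0, 1↦5, 2↦1, 3↦2, 4↦1, 5↦5, 6↦0]  zeros at y ∈ {0, 6}
Collecting zeros: affine points = {(0, 1), (0, 5), (1, 1), (1, 5), (2, 0), (2, 6), (6, 0), (6, 6)}.
Total count |C(F_7)_aff| = 8.


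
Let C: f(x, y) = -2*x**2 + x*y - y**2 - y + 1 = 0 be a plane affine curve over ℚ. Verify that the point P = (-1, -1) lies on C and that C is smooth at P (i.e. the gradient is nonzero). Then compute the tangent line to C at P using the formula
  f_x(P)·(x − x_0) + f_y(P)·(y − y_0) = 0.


Tangent line at P: 3*x + 3 = 0.

Step 1: f(-1, -1) = 0, so P lies on C.
Step 2: partial derivatives
  f_x(x, y) = -4*x + y, f_y(x, y) = x - 2*y - 1.
  f_x(P) = 3, f_y(P) = 0 (gradient nonzero, so P is smooth).
Step 3: tangent line at P: 3·(x − -1) + 0·(y − -1) = 0.
Expanding: 3*x + 3 = 0.


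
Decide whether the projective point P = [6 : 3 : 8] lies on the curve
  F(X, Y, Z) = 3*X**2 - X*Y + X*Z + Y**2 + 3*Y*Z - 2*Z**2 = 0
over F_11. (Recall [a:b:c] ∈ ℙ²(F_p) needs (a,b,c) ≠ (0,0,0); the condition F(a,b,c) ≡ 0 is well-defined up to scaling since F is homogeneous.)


F(6,3,8) ≡ 3 (mod 11); P is NOT on the curve.

Evaluate F(6, 3, 8) term-by-term (mod 11).
  3*X**2 ↦ 3·36·1·1 = 108
  -X*Y ↦ -1·6·3·1 = -18
  X*Z ↦ 1·6·1·8 = 48
  Y**2 ↦ 1·1·9·1 = 9
  3*Y*Z ↦ 3·1·3·8 = 72
  -2*Z**2 ↦ -2·1·1·64 = -128
Sum: F(6, 3, 8) = (108) + (-18) + (48) + (9) + (72) + (-128) = 91.
Reducing mod 11: 91 ≡ 3 (mod 11).
Since F(a, b, c) ≡ 3 ≠ 0 (mod 11), P does NOT lie on the curve.


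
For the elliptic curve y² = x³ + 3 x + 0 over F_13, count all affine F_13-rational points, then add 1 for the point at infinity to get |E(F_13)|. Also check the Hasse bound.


Affine points = {(0, 0), (1, 2), (1, 11), (2, 1), (2, 12), (3, 6), (3, 7), (5, 6), (5, 7), (6, 0), (7, 0), (8, 4), (8, 9), (10, 4), (10, 9), (11, 5), (11, 8), (12, 3), (12, 10)}; affine count = 19; |E(F_13)| = 20.

Discriminant check: Δ ∝ 4a³ + 27b² = 4·3³ + 27·0² = 4·27 + 27·0 ≡ 4 (mod 13). Nonzero ⇒ E is nonsingular.
For each x ∈ F_13, compute rhs = x³ + 3·x + 0 mod 13, then count y ∈ F_13 with y² ≡ rhs.
  x = 0: rhs = 0, matching y values: 0 (1 points).
  x = 1: rhs = 4, matching y values: 2, 11 (2 points).
  x = 2: rhs = 1, matching y values: 1, 12 (2 points).
  x = 3: rhs = 10, matching y values: 6, 7 (2 points).
  x = 4: rhs = 11, matching y values: none (0 points).
  x = 5: rhs = 10, matching y values: 6, 7 (2 points).
  x = 6: rhs = 0, matching y values: 0 (1 points).
  x = 7: rhs = 0, matching y values: 0 (1 points).
  x = 8: rhs = 3, matching y values: 4, 9 (2 points).
  x = 9: rhs = 2, matching y values: none (0 points).
  x = 10: rhs = 3, matching y values: 4, 9 (2 points).
  x = 11: rhs = 12, matching y values: 5, 8 (2 points).
  x = 12: rhs = 9, matching y values: 3, 10 (2 points).
Total affine count: 19.
Full point count |E(F_13)| = 19 + 1 = 20.
Hasse bound: |20 − (13+1)| = |6| = 6 ≤ 2√13 ≈ 7.2111 ✓.
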